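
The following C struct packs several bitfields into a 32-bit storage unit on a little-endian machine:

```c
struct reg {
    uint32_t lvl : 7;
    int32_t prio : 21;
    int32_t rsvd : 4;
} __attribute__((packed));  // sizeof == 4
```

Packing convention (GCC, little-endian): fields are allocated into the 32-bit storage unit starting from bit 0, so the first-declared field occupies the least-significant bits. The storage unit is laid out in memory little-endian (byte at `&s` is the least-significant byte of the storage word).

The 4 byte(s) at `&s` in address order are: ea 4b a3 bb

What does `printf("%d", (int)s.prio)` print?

-571753

[0]=0xea [1]=0x4b [2]=0xa3 [3]=0xbb (little-endian) → word 0xbba34bea
lvl [0+:7] = (word>>0) & 0x7f = 106
prio [7+:21] = (word>>7) & 0x1fffff = 1525399  ←
rsvd [28+:4] = (word>>28) & 0xf = 11
prio signed 21b, MSB=1: 1525399 - 2097152 = -571753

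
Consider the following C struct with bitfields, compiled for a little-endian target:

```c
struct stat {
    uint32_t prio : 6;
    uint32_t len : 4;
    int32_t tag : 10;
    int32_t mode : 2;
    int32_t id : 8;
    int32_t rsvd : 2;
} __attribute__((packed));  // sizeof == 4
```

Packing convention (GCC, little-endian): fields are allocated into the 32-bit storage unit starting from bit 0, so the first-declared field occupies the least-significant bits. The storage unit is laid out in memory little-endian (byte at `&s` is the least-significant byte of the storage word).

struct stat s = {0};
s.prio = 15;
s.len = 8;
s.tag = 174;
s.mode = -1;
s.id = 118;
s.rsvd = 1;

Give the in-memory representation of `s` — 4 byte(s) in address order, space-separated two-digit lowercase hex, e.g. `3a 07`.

0f ba b2 5d

[0+:6] prio=15 & 0x3f = 0xf; word=0x0000000f
[6+:4] len=8 & 0xf = 0x8; word=0x0000020f
[10+:10] tag=174 & 0x3ff = 0xae; word=0x0002ba0f
[20+:2] mode=-1 & 0x3 = 0x3; word=0x0032ba0f
[22+:8] id=118 & 0xff = 0x76; word=0x1db2ba0f
[30+:2] rsvd=1 & 0x3 = 0x1; word=0x5db2ba0f
word = 0x5db2ba0f → little-endian bytes:
  [0]=0x0f  [1]=0xba  [2]=0xb2  [3]=0x5d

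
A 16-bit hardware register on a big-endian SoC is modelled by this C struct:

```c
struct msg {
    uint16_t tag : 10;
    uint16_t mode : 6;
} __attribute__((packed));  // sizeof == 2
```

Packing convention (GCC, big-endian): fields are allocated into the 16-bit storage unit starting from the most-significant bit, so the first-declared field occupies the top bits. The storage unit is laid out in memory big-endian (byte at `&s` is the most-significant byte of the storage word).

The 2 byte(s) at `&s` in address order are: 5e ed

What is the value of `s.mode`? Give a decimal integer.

[0]=0x5e [1]=0xed (big-endian) → word 0x5eed
tag [6+:10] = (word>>6) & 0x3ff = 379
mode [0+:6] = (word>>0) & 0x3f = 45  ←

45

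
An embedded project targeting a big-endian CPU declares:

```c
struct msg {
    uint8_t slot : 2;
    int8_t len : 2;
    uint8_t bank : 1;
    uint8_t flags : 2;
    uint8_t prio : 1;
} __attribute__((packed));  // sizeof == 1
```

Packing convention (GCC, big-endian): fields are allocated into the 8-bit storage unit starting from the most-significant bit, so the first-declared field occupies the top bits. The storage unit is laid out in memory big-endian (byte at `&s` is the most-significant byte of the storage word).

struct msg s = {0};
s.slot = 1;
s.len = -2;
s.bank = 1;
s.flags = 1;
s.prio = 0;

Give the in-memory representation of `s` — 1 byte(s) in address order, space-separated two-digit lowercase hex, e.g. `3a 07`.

6a

[6+:2] slot=1 & 0x3 = 0x1; word=0x40
[4+:2] len=-2 & 0x3 = 0x2; word=0x60
[3+:1] bank=1 & 0x1 = 0x1; word=0x68
[1+:2] flags=1 & 0x3 = 0x1; word=0x6a
[0+:1] prio=0 & 0x1 = 0x0; word=0x6a
word = 0x6a → big-endian bytes:
  [0]=0x6a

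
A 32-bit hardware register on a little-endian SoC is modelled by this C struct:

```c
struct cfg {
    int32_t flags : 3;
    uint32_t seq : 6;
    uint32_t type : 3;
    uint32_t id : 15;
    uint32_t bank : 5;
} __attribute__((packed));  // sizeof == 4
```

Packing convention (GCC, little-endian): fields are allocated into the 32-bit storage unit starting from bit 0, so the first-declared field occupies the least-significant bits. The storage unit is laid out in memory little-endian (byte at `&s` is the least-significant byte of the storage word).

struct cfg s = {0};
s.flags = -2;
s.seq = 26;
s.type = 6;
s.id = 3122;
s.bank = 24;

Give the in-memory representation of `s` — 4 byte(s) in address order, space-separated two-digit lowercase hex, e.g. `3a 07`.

d6 2c c3 c0

[0+:3] flags=-2 & 0x7 = 0x6; word=0x00000006
[3+:6] seq=26 & 0x3f = 0x1a; word=0x000000d6
[9+:3] type=6 & 0x7 = 0x6; word=0x00000cd6
[12+:15] id=3122 & 0x7fff = 0xc32; word=0x00c32cd6
[27+:5] bank=24 & 0x1f = 0x18; word=0xc0c32cd6
word = 0xc0c32cd6 → little-endian bytes:
  [0]=0xd6  [1]=0x2c  [2]=0xc3  [3]=0xc0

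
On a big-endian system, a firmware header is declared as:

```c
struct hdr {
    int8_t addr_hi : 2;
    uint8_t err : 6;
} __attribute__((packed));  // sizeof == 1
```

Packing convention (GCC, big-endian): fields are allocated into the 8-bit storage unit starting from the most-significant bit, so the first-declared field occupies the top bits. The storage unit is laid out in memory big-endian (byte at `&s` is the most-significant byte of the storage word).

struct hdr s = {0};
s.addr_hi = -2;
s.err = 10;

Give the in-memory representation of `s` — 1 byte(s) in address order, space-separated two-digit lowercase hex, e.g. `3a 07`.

addr_hi:2 = -2 → 0x2 << 6 → word 0x80
err:6 = 10 → 0xa << 0 → word 0x8a
word = 0x8a → big-endian bytes:
  [0]=0x8a

8a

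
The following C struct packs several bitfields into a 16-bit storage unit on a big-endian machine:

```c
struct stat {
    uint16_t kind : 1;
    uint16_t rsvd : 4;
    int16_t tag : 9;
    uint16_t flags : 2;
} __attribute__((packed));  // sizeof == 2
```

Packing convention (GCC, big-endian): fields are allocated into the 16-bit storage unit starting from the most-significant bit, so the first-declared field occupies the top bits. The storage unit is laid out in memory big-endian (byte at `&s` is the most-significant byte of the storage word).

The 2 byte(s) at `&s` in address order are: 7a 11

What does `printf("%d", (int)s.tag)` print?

132

[0]=0x7a [1]=0x11 (big-endian) → word 0x7a11
kind:1 @ bit 15 → (0x7a11>>15)&0x1 = 0x0
rsvd:4 @ bit 11 → (0x7a11>>11)&0xf = 0xf
tag:9 @ bit 2 → (0x7a11>>2)&0x1ff = 0x84  ←
flags:2 @ bit 0 → (0x7a11>>0)&0x3 = 0x1
tag signed 9b, MSB=0: value = 132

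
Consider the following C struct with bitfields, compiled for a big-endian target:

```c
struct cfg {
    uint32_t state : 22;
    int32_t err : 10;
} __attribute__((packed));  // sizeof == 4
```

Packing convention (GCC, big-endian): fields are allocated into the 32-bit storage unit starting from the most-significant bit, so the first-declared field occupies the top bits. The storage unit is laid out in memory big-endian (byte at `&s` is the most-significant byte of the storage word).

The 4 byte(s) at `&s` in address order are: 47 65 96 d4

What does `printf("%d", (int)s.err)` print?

[0]=0x47 [1]=0x65 [2]=0x96 [3]=0xd4 (big-endian) → word 0x476596d4
state:22 @ bit 10 → (0x476596d4>>10)&0x3fffff = 0x11d965
err:10 @ bit 0 → (0x476596d4>>0)&0x3ff = 0x2d4  ←
err signed 10b, MSB=1: 724 - 1024 = -300

-300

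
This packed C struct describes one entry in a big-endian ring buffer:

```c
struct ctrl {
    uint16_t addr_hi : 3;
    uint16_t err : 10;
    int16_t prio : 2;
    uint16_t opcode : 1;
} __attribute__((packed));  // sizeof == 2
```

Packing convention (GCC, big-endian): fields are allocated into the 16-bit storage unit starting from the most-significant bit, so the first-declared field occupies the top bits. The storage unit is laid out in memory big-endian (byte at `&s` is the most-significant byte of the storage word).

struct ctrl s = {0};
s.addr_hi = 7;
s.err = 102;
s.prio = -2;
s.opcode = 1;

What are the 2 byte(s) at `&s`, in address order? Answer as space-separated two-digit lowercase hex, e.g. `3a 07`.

[13+:3] addr_hi=7 & 0x7 = 0x7; word=0xe000
[3+:10] err=102 & 0x3ff = 0x66; word=0xe330
[1+:2] prio=-2 & 0x3 = 0x2; word=0xe334
[0+:1] opcode=1 & 0x1 = 0x1; word=0xe335
word = 0xe335 → big-endian bytes:
  [0]=0xe3  [1]=0x35

e3 35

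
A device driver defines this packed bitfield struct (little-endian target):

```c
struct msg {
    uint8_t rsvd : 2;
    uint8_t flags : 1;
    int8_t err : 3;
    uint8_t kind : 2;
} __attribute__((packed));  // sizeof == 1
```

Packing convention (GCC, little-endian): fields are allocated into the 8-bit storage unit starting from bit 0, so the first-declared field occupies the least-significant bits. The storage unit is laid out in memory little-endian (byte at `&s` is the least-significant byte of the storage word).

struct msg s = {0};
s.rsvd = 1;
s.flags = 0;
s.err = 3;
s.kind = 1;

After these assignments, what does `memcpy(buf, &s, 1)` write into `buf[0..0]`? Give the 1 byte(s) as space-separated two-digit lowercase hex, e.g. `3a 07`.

rsvd (2b) val=1 bits=0x1 at bit 0: 0x01
flags (1b) val=0 bits=0x0 at bit 2: 0x01
err (3b) val=3 bits=0x3 at bit 3: 0x19
kind (2b) val=1 bits=0x1 at bit 6: 0x59
word = 0x59 → little-endian bytes:
  [0]=0x59

59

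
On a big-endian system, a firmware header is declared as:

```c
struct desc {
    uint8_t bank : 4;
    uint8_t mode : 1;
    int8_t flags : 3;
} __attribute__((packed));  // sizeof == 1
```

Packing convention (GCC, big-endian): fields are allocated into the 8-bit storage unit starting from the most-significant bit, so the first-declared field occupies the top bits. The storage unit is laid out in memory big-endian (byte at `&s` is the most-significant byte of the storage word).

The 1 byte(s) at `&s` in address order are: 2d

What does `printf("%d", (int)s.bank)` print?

2

[0]=0x2d (big-endian) → word 0x2d
bank [4+:4] = (word>>4) & 0xf = 2  ←
mode [3+:1] = (word>>3) & 0x1 = 1
flags [0+:3] = (word>>0) & 0x7 = 5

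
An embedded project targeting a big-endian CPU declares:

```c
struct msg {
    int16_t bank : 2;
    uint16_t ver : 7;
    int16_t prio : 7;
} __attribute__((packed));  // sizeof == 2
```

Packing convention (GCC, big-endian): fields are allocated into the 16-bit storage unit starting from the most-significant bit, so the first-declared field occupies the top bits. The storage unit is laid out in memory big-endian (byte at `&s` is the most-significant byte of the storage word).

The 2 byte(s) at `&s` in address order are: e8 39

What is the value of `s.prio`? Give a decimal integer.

57

[0]=0xe8 [1]=0x39 (big-endian) → word 0xe839
bank:2 @ bit 14 → (0xe839>>14)&0x3 = 0x3
ver:7 @ bit 7 → (0xe839>>7)&0x7f = 0x50
prio:7 @ bit 0 → (0xe839>>0)&0x7f = 0x39  ←
prio signed 7b, MSB=0: value = 57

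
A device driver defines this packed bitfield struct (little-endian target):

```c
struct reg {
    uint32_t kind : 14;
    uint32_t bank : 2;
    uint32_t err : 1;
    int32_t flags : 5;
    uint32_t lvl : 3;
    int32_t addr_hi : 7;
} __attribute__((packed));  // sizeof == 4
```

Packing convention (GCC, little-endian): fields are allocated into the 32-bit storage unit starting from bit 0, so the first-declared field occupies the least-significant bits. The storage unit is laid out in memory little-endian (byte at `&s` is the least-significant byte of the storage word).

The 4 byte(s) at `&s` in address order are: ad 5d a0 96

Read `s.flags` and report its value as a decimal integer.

-16

[0]=0xad [1]=0x5d [2]=0xa0 [3]=0x96 (little-endian) → word 0x96a05dad
kind:14 @ bit 0 → (0x96a05dad>>0)&0x3fff = 0x1dad
bank:2 @ bit 14 → (0x96a05dad>>14)&0x3 = 0x1
err:1 @ bit 16 → (0x96a05dad>>16)&0x1 = 0x0
flags:5 @ bit 17 → (0x96a05dad>>17)&0x1f = 0x10  ←
lvl:3 @ bit 22 → (0x96a05dad>>22)&0x7 = 0x2
addr_hi:7 @ bit 25 → (0x96a05dad>>25)&0x7f = 0x4b
flags signed 5b, MSB=1: 16 - 32 = -16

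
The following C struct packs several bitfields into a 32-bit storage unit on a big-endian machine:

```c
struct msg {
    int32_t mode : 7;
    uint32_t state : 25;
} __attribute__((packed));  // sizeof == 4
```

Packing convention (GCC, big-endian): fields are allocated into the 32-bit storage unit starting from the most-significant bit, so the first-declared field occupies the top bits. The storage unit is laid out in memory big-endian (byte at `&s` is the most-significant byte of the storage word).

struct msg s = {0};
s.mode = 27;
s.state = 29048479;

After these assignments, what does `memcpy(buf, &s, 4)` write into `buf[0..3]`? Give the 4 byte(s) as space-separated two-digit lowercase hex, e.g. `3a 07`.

[25+:7] mode=27 & 0x7f = 0x1b; word=0x36000000
[0+:25] state=29048479 & 0x1ffffff = 0x1bb3e9f; word=0x37bb3e9f
word = 0x37bb3e9f → big-endian bytes:
  [0]=0x37  [1]=0xbb  [2]=0x3e  [3]=0x9f

37 bb 3e 9f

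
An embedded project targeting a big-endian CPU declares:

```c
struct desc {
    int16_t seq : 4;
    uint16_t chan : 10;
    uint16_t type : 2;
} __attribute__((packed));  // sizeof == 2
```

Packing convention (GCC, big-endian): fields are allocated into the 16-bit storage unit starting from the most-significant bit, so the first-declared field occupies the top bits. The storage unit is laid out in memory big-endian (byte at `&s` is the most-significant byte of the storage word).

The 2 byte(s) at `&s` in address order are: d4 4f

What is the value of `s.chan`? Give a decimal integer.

275

[0]=0xd4 [1]=0x4f (big-endian) → word 0xd44f
seq:4 @ bit 12 → (0xd44f>>12)&0xf = 0xd
chan:10 @ bit 2 → (0xd44f>>2)&0x3ff = 0x113  ←
type:2 @ bit 0 → (0xd44f>>0)&0x3 = 0x3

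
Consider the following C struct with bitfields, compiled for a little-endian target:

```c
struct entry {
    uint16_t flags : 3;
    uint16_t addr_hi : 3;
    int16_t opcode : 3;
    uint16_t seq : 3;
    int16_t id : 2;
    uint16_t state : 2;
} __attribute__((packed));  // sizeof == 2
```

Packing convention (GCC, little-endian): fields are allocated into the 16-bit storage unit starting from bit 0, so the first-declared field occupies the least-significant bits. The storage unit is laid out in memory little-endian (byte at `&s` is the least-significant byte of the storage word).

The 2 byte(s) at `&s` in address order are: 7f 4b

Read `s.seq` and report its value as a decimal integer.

5

[0]=0x7f [1]=0x4b (little-endian) → word 0x4b7f
flags:3 @ bit 0 → (0x4b7f>>0)&0x7 = 0x7
addr_hi:3 @ bit 3 → (0x4b7f>>3)&0x7 = 0x7
opcode:3 @ bit 6 → (0x4b7f>>6)&0x7 = 0x5
seq:3 @ bit 9 → (0x4b7f>>9)&0x7 = 0x5  ←
id:2 @ bit 12 → (0x4b7f>>12)&0x3 = 0x0
state:2 @ bit 14 → (0x4b7f>>14)&0x3 = 0x1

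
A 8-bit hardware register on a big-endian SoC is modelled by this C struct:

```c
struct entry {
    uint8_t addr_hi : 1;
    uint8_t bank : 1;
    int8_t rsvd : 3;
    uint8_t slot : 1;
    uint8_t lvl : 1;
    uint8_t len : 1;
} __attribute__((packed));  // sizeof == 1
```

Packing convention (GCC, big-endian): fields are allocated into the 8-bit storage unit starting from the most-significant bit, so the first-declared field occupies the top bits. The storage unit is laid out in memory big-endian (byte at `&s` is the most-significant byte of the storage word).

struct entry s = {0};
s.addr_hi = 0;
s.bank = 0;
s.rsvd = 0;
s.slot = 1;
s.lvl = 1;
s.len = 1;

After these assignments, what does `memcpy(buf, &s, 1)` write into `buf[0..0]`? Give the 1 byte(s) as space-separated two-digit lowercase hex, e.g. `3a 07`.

07

[7+:1] addr_hi=0 & 0x1 = 0x0; word=0x00
[6+:1] bank=0 & 0x1 = 0x0; word=0x00
[3+:3] rsvd=0 & 0x7 = 0x0; word=0x00
[2+:1] slot=1 & 0x1 = 0x1; word=0x04
[1+:1] lvl=1 & 0x1 = 0x1; word=0x06
[0+:1] len=1 & 0x1 = 0x1; word=0x07
word = 0x07 → big-endian bytes:
  [0]=0x07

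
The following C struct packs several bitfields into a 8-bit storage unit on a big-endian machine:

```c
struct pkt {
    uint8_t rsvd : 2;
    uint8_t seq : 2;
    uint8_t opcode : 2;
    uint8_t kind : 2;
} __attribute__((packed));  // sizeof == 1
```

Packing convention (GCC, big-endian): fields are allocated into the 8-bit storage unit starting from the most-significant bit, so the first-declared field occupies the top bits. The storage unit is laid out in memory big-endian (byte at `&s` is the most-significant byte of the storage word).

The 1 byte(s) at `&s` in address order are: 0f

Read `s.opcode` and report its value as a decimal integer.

[0]=0x0f (big-endian) → word 0x0f
rsvd [6+:2] = (word>>6) & 0x3 = 0
seq [4+:2] = (word>>4) & 0x3 = 0
opcode [2+:2] = (word>>2) & 0x3 = 3  ←
kind [0+:2] = (word>>0) & 0x3 = 3

3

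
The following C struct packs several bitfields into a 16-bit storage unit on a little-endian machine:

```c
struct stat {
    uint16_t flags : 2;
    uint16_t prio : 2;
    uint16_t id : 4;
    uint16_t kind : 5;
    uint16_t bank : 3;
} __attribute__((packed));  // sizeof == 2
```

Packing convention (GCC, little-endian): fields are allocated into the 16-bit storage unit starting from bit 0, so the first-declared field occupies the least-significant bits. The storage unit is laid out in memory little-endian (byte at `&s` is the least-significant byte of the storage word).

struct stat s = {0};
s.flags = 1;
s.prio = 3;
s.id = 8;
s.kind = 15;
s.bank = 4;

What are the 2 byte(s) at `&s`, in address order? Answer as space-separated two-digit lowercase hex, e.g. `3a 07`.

8d 8f

[0+:2] flags=1 & 0x3 = 0x1; word=0x0001
[2+:2] prio=3 & 0x3 = 0x3; word=0x000d
[4+:4] id=8 & 0xf = 0x8; word=0x008d
[8+:5] kind=15 & 0x1f = 0xf; word=0x0f8d
[13+:3] bank=4 & 0x7 = 0x4; word=0x8f8d
word = 0x8f8d → little-endian bytes:
  [0]=0x8d  [1]=0x8f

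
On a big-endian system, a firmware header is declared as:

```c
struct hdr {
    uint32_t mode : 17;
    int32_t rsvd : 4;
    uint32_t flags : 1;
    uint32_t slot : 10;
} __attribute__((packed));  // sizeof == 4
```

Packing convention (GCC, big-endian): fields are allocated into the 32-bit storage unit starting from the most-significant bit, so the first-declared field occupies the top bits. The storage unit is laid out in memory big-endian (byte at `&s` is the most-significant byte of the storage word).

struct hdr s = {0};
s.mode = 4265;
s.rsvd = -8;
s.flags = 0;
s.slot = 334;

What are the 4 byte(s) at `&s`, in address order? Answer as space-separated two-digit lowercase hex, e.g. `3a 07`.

mode (17b) val=4265 bits=0x10a9 at bit 15: 0x08548000
rsvd (4b) val=-8 bits=0x8 at bit 11: 0x0854c000
flags (1b) val=0 bits=0x0 at bit 10: 0x0854c000
slot (10b) val=334 bits=0x14e at bit 0: 0x0854c14e
word = 0x0854c14e → big-endian bytes:
  [0]=0x08  [1]=0x54  [2]=0xc1  [3]=0x4e

08 54 c1 4e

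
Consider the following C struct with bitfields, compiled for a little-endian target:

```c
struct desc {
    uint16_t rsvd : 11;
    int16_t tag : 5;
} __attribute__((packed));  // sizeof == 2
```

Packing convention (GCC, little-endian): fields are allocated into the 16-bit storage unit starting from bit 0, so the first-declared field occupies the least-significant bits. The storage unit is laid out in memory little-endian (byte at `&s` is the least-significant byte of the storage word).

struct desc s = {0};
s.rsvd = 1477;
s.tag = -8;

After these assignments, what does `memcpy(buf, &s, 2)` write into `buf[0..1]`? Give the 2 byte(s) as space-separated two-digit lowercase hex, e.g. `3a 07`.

c5 c5

rsvd (11b) val=1477 bits=0x5c5 at bit 0: 0x05c5
tag (5b) val=-8 bits=0x18 at bit 11: 0xc5c5
word = 0xc5c5 → little-endian bytes:
  [0]=0xc5  [1]=0xc5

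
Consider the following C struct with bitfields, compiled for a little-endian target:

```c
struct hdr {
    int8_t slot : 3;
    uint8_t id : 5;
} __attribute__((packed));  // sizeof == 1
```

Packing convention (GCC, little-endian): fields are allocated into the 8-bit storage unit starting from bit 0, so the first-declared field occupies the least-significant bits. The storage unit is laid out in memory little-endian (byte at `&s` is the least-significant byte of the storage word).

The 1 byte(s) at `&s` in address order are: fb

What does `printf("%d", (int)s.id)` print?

31

[0]=0xfb (little-endian) → word 0xfb
slot:3 @ bit 0 → (0xfb>>0)&0x7 = 0x3
id:5 @ bit 3 → (0xfb>>3)&0x1f = 0x1f  ←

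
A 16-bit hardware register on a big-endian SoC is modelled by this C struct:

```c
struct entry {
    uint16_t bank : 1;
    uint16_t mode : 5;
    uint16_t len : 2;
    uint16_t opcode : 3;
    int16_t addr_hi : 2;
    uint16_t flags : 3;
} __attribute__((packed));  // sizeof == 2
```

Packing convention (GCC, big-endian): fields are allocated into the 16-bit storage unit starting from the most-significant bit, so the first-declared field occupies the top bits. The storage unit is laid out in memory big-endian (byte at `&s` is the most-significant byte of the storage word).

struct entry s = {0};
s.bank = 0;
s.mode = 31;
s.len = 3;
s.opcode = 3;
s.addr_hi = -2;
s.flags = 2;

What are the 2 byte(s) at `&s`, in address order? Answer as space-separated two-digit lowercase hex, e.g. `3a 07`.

7f 72

bank (1b) val=0 bits=0x0 at bit 15: 0x0000
mode (5b) val=31 bits=0x1f at bit 10: 0x7c00
len (2b) val=3 bits=0x3 at bit 8: 0x7f00
opcode (3b) val=3 bits=0x3 at bit 5: 0x7f60
addr_hi (2b) val=-2 bits=0x2 at bit 3: 0x7f70
flags (3b) val=2 bits=0x2 at bit 0: 0x7f72
word = 0x7f72 → big-endian bytes:
  [0]=0x7f  [1]=0x72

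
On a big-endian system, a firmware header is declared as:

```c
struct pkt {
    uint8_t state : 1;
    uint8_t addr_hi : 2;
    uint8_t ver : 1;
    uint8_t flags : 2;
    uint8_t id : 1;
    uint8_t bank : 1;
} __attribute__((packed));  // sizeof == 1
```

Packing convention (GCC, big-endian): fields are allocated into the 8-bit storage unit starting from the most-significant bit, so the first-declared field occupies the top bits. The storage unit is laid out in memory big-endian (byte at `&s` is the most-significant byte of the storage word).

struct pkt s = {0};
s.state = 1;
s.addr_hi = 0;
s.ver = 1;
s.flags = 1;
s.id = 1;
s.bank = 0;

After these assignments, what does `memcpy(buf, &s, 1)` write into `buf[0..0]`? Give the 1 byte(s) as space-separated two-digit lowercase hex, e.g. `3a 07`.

[7+:1] state=1 & 0x1 = 0x1; word=0x80
[5+:2] addr_hi=0 & 0x3 = 0x0; word=0x80
[4+:1] ver=1 & 0x1 = 0x1; word=0x90
[2+:2] flags=1 & 0x3 = 0x1; word=0x94
[1+:1] id=1 & 0x1 = 0x1; word=0x96
[0+:1] bank=0 & 0x1 = 0x0; word=0x96
word = 0x96 → big-endian bytes:
  [0]=0x96

96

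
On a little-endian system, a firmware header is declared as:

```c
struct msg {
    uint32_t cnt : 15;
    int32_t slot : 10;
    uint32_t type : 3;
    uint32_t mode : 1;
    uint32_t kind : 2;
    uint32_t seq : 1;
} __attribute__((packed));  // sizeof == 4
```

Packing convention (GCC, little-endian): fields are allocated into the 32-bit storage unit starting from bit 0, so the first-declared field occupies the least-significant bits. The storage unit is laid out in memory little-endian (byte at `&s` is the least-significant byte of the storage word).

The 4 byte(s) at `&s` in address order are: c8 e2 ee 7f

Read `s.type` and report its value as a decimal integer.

[0]=0xc8 [1]=0xe2 [2]=0xee [3]=0x7f (little-endian) → word 0x7feee2c8
cnt [0+:15] = (word>>0) & 0x7fff = 25288
slot [15+:10] = (word>>15) & 0x3ff = 989
type [25+:3] = (word>>25) & 0x7 = 7  ←
mode [28+:1] = (word>>28) & 0x1 = 1
kind [29+:2] = (word>>29) & 0x3 = 3
seq [31+:1] = (word>>31) & 0x1 = 0

7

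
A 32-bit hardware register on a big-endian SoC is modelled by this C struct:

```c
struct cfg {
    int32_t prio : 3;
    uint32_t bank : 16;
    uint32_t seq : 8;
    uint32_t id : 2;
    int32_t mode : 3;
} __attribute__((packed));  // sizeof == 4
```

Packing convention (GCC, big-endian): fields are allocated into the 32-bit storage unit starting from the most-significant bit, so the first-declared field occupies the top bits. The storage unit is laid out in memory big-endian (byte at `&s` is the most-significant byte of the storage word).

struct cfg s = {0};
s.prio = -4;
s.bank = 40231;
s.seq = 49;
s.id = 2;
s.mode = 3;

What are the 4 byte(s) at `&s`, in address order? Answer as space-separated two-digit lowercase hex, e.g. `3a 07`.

prio (3b) val=-4 bits=0x4 at bit 29: 0x80000000
bank (16b) val=40231 bits=0x9d27 at bit 13: 0x93a4e000
seq (8b) val=49 bits=0x31 at bit 5: 0x93a4e620
id (2b) val=2 bits=0x2 at bit 3: 0x93a4e630
mode (3b) val=3 bits=0x3 at bit 0: 0x93a4e633
word = 0x93a4e633 → big-endian bytes:
  [0]=0x93  [1]=0xa4  [2]=0xe6  [3]=0x33

93 a4 e6 33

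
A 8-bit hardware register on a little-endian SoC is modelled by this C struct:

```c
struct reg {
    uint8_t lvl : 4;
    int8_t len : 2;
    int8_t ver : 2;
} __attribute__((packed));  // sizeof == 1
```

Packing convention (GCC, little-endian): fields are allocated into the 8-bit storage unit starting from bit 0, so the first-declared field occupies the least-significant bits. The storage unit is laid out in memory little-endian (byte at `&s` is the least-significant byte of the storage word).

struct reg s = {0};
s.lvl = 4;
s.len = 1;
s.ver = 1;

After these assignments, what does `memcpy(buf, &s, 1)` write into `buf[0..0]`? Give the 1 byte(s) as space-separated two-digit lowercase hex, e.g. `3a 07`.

54

lvl (4b) val=4 bits=0x4 at bit 0: 0x04
len (2b) val=1 bits=0x1 at bit 4: 0x14
ver (2b) val=1 bits=0x1 at bit 6: 0x54
word = 0x54 → little-endian bytes:
  [0]=0x54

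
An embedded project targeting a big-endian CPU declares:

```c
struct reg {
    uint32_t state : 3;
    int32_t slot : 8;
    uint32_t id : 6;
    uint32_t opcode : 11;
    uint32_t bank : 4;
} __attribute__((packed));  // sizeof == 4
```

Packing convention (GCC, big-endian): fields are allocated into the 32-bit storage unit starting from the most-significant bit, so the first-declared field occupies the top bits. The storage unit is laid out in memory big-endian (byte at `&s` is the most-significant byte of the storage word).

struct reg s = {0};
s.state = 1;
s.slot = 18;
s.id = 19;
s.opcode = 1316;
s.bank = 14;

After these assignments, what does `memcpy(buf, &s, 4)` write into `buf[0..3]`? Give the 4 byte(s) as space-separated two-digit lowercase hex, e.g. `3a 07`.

[29+:3] state=1 & 0x7 = 0x1; word=0x20000000
[21+:8] slot=18 & 0xff = 0x12; word=0x22400000
[15+:6] id=19 & 0x3f = 0x13; word=0x22498000
[4+:11] opcode=1316 & 0x7ff = 0x524; word=0x2249d240
[0+:4] bank=14 & 0xf = 0xe; word=0x2249d24e
word = 0x2249d24e → big-endian bytes:
  [0]=0x22  [1]=0x49  [2]=0xd2  [3]=0x4e

22 49 d2 4e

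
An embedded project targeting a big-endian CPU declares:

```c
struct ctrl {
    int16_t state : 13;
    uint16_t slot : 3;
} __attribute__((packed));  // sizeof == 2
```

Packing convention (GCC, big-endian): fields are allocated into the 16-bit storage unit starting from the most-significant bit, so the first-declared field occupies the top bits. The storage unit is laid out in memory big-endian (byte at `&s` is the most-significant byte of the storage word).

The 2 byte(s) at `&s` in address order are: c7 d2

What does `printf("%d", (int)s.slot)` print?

[0]=0xc7 [1]=0xd2 (big-endian) → word 0xc7d2
state [3+:13] = (word>>3) & 0x1fff = 6394
slot [0+:3] = (word>>0) & 0x7 = 2  ←

2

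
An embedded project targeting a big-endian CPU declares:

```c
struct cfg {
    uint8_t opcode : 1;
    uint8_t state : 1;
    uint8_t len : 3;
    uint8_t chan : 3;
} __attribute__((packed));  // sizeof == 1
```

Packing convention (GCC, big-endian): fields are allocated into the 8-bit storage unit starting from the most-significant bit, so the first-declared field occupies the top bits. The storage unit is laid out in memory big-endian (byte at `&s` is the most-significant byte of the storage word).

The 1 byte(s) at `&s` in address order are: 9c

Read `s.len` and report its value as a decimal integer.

[0]=0x9c (big-endian) → word 0x9c
opcode:1 @ bit 7 → (0x9c>>7)&0x1 = 0x1
state:1 @ bit 6 → (0x9c>>6)&0x1 = 0x0
len:3 @ bit 3 → (0x9c>>3)&0x7 = 0x3  ←
chan:3 @ bit 0 → (0x9c>>0)&0x7 = 0x4

3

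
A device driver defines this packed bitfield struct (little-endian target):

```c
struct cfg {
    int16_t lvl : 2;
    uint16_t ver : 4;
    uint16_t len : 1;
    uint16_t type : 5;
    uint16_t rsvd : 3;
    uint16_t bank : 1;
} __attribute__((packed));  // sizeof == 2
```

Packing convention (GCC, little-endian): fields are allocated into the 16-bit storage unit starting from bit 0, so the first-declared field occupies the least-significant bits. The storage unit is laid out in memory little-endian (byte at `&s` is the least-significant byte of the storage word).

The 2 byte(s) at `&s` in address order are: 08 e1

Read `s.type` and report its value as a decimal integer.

2

[0]=0x08 [1]=0xe1 (little-endian) → word 0xe108
lvl:2 @ bit 0 → (0xe108>>0)&0x3 = 0x0
ver:4 @ bit 2 → (0xe108>>2)&0xf = 0x2
len:1 @ bit 6 → (0xe108>>6)&0x1 = 0x0
type:5 @ bit 7 → (0xe108>>7)&0x1f = 0x2  ←
rsvd:3 @ bit 12 → (0xe108>>12)&0x7 = 0x6
bank:1 @ bit 15 → (0xe108>>15)&0x1 = 0x1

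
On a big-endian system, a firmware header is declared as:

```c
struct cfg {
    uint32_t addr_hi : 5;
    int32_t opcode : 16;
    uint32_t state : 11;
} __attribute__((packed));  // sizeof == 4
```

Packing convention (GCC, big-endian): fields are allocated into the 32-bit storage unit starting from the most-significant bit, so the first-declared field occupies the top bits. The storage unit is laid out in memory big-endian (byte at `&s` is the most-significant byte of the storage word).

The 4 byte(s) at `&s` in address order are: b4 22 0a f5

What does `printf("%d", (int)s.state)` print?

[0]=0xb4 [1]=0x22 [2]=0x0a [3]=0xf5 (big-endian) → word 0xb4220af5
addr_hi:5 @ bit 27 → (0xb4220af5>>27)&0x1f = 0x16
opcode:16 @ bit 11 → (0xb4220af5>>11)&0xffff = 0x8441
state:11 @ bit 0 → (0xb4220af5>>0)&0x7ff = 0x2f5  ←

757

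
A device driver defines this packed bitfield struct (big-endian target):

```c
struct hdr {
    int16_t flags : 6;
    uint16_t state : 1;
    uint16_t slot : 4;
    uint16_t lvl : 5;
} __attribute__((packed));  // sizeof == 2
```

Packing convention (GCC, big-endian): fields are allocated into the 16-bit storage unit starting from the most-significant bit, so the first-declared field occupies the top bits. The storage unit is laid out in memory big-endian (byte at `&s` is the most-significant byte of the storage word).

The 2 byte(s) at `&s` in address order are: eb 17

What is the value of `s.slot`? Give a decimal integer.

[0]=0xeb [1]=0x17 (big-endian) → word 0xeb17
flags [10+:6] = (word>>10) & 0x3f = 58
state [9+:1] = (word>>9) & 0x1 = 1
slot [5+:4] = (word>>5) & 0xf = 8  ←
lvl [0+:5] = (word>>0) & 0x1f = 23

8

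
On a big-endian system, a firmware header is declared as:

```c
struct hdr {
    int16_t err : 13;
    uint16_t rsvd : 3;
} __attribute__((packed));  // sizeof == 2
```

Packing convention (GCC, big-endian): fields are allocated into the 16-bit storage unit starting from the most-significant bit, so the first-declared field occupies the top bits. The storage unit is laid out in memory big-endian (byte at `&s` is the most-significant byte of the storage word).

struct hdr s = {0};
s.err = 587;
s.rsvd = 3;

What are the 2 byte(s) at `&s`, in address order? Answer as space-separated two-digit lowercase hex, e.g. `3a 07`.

12 5b

[3+:13] err=587 & 0x1fff = 0x24b; word=0x1258
[0+:3] rsvd=3 & 0x7 = 0x3; word=0x125b
word = 0x125b → big-endian bytes:
  [0]=0x12  [1]=0x5b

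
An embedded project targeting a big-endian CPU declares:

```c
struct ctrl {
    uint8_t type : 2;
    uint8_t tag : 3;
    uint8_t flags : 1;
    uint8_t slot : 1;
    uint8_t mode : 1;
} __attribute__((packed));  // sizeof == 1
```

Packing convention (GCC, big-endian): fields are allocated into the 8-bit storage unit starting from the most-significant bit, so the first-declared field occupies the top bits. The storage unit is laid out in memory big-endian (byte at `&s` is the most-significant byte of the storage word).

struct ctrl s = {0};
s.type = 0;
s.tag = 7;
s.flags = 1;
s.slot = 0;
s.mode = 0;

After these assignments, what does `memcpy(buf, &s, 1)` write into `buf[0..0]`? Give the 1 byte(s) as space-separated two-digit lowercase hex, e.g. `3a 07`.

[6+:2] type=0 & 0x3 = 0x0; word=0x00
[3+:3] tag=7 & 0x7 = 0x7; word=0x38
[2+:1] flags=1 & 0x1 = 0x1; word=0x3c
[1+:1] slot=0 & 0x1 = 0x0; word=0x3c
[0+:1] mode=0 & 0x1 = 0x0; word=0x3c
word = 0x3c → big-endian bytes:
  [0]=0x3c

3c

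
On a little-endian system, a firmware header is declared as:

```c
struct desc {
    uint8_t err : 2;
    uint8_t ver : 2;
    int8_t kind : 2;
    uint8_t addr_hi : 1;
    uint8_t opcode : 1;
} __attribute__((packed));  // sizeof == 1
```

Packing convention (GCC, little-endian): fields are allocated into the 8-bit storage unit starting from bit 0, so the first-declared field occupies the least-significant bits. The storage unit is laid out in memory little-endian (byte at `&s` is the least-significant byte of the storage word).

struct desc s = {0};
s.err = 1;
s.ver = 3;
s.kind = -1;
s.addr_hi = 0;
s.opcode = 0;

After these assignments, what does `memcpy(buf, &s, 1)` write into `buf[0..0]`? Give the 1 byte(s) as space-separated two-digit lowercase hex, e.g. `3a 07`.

3d

[0+:2] err=1 & 0x3 = 0x1; word=0x01
[2+:2] ver=3 & 0x3 = 0x3; word=0x0d
[4+:2] kind=-1 & 0x3 = 0x3; word=0x3d
[6+:1] addr_hi=0 & 0x1 = 0x0; word=0x3d
[7+:1] opcode=0 & 0x1 = 0x0; word=0x3d
word = 0x3d → little-endian bytes:
  [0]=0x3d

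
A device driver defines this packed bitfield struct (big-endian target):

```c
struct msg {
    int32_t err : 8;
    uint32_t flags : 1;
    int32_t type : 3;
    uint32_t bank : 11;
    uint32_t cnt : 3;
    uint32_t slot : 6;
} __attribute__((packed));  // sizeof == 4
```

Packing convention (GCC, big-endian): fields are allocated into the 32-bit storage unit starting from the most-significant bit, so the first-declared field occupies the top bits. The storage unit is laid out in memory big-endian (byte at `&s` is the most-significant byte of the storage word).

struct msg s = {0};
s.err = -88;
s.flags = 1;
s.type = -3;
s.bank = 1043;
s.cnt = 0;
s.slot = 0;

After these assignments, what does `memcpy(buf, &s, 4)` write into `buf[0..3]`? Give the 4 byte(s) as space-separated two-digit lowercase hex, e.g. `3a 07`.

a8 d8 26 00

err:8 = -88 → 0xa8 << 24 → word 0xa8000000
flags:1 = 1 → 0x1 << 23 → word 0xa8800000
type:3 = -3 → 0x5 << 20 → word 0xa8d00000
bank:11 = 1043 → 0x413 << 9 → word 0xa8d82600
cnt:3 = 0 → 0x0 << 6 → word 0xa8d82600
slot:6 = 0 → 0x0 << 0 → word 0xa8d82600
word = 0xa8d82600 → big-endian bytes:
  [0]=0xa8  [1]=0xd8  [2]=0x26  [3]=0x00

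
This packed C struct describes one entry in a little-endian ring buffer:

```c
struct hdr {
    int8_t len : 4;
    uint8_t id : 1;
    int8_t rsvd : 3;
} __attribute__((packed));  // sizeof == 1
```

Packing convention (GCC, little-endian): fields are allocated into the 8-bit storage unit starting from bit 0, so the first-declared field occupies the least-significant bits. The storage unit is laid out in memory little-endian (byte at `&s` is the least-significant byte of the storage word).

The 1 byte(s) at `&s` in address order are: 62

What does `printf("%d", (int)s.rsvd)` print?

[0]=0x62 (little-endian) → word 0x62
len [0+:4] = (word>>0) & 0xf = 2
id [4+:1] = (word>>4) & 0x1 = 0
rsvd [5+:3] = (word>>5) & 0x7 = 3  ←
rsvd signed 3b, MSB=0: value = 3

3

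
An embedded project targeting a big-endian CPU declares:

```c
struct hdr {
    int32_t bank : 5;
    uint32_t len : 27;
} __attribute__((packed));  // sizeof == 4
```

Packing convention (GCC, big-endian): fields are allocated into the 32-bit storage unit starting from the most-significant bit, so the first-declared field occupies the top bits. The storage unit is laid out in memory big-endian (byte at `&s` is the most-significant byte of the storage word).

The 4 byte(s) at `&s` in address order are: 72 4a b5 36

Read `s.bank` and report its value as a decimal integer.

[0]=0x72 [1]=0x4a [2]=0xb5 [3]=0x36 (big-endian) → word 0x724ab536
bank:5 @ bit 27 → (0x724ab536>>27)&0x1f = 0xe  ←
len:27 @ bit 0 → (0x724ab536>>0)&0x7ffffff = 0x24ab536
bank signed 5b, MSB=0: value = 14

14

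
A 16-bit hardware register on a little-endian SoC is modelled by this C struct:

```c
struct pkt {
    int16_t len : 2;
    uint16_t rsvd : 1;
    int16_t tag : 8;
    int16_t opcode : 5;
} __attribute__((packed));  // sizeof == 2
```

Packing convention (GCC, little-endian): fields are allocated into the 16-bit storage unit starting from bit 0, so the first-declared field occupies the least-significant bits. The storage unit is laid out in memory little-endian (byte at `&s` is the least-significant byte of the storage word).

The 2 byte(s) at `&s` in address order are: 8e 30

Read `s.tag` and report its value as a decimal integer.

[0]=0x8e [1]=0x30 (little-endian) → word 0x308e
len:2 @ bit 0 → (0x308e>>0)&0x3 = 0x2
rsvd:1 @ bit 2 → (0x308e>>2)&0x1 = 0x1
tag:8 @ bit 3 → (0x308e>>3)&0xff = 0x11  ←
opcode:5 @ bit 11 → (0x308e>>11)&0x1f = 0x6
tag signed 8b, MSB=0: value = 17

17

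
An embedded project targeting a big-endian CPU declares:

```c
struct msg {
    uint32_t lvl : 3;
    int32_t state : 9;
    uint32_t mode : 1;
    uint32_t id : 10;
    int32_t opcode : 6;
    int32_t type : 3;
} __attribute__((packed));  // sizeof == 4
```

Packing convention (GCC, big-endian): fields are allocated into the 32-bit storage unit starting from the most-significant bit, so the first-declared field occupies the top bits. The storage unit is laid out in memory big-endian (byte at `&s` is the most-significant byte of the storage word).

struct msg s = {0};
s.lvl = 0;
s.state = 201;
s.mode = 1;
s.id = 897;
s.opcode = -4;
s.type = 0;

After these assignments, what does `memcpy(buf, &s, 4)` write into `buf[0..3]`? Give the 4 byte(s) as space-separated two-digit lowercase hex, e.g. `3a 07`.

0c 9f 03 e0

lvl:3 = 0 → 0x0 << 29 → word 0x00000000
state:9 = 201 → 0xc9 << 20 → word 0x0c900000
mode:1 = 1 → 0x1 << 19 → word 0x0c980000
id:10 = 897 → 0x381 << 9 → word 0x0c9f0200
opcode:6 = -4 → 0x3c << 3 → word 0x0c9f03e0
type:3 = 0 → 0x0 << 0 → word 0x0c9f03e0
word = 0x0c9f03e0 → big-endian bytes:
  [0]=0x0c  [1]=0x9f  [2]=0x03  [3]=0xe0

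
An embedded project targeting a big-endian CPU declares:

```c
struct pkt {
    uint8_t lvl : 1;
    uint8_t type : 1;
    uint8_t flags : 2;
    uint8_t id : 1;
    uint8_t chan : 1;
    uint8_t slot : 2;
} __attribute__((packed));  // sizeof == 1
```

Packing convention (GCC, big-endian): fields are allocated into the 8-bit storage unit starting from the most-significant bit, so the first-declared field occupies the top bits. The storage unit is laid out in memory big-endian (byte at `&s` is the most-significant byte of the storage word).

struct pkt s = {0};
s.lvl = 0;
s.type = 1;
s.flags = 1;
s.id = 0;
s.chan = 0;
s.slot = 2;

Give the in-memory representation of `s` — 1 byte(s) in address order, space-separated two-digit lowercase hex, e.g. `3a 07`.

lvl (1b) val=0 bits=0x0 at bit 7: 0x00
type (1b) val=1 bits=0x1 at bit 6: 0x40
flags (2b) val=1 bits=0x1 at bit 4: 0x50
id (1b) val=0 bits=0x0 at bit 3: 0x50
chan (1b) val=0 bits=0x0 at bit 2: 0x50
slot (2b) val=2 bits=0x2 at bit 0: 0x52
word = 0x52 → big-endian bytes:
  [0]=0x52

52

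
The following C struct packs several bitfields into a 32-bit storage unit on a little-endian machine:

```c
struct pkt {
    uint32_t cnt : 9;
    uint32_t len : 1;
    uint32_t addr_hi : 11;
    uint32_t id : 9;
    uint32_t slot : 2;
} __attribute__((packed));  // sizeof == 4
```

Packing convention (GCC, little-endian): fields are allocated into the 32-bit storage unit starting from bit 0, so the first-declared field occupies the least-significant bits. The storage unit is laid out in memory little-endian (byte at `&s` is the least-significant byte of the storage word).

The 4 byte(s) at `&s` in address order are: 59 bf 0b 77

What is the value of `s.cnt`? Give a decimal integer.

[0]=0x59 [1]=0xbf [2]=0x0b [3]=0x77 (little-endian) → word 0x770bbf59
cnt [0+:9] = (word>>0) & 0x1ff = 345  ←
len [9+:1] = (word>>9) & 0x1 = 1
addr_hi [10+:11] = (word>>10) & 0x7ff = 751
id [21+:9] = (word>>21) & 0x1ff = 440
slot [30+:2] = (word>>30) & 0x3 = 1

345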